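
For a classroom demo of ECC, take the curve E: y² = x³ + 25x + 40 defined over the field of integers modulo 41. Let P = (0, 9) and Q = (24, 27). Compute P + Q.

(0, 9) + (24, 27). λ = (27 - 9)/(24 - 0) ≡ 18/24 mod 41. 24⁻¹ ≡ 12 (mod 41) since 24·12 = 288 ≡ 1, so λ ≡ 11.
  x = λ² - 0 - 24 = 121 - 24 ≡ 15; y = λ·(0 - 15) - 9 ≡ 31. → (15, 31)

(15, 31)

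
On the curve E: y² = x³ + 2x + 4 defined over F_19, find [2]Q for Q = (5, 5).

tangent at (5, 5): λ = (3·5² + 2)/(2·5) ≡ 1/10. 10⁻¹ ≡ 2 (mod 19) since 10·2 = 20 ≡ 1, so λ ≡ 1·2 ≡ 2.
  x = λ² - 5 - 5 = 4 - 10 ≡ 13; y = λ·(5 - 13) - 5 ≡ 17. → (13, 17)

(13, 17)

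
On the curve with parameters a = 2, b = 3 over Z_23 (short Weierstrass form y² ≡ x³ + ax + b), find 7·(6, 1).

(13, 15)

Write Q = (6, 1).
Double-and-add on 7 = (111)₂. Start with Q = (6, 1) for the leading 1-bit.
double: tangent at (6, 1): λ = (3·6² + 2)/(2·1) ≡ 18/2. 2⁻¹ ≡ 12 (mod 23) since 2·12 = 24 ≡ 1, so λ ≡ 18·12 ≡ 9.
  x = λ² - 6 - 6 = 81 - 12 ≡ 0; y = λ·(6 - 0) - 1 ≡ 7. → (0, 7)
add Q: (0, 7) + (6, 1). λ = (1 - 7)/(6 - 0) ≡ 17/6 mod 23. 6⁻¹ ≡ 4 (mod 23) since 6·4 = 24 ≡ 1, so λ ≡ 22.
  x = λ² - 0 - 6 = 484 - 6 ≡ 18; y = λ·(0 - 18) - 7 ≡ 11. → (18, 11)
double: tangent at (18, 11): λ = (3·18² + 2)/(2·11) ≡ 8/22. 22⁻¹ ≡ 22 (mod 23), so λ ≡ 8·22 ≡ 15.
  x = λ² - 18 - 18 = 225 - 36 ≡ 5; y = λ·(18 - 5) - 11 ≡ 0. → (5, 0)
add Q: (5, 0) + (6, 1). λ = (1 - 0)/(6 - 5) ≡ 1/1 mod 23. 1⁻¹ ≡ 1 (mod 23) since 1·1 = 1 ≡ 1, so λ ≡ 1.
  x = λ² - 5 - 6 = 1 - 11 ≡ 13; y = λ·(5 - 13) - 0 ≡ 15. → (13, 15)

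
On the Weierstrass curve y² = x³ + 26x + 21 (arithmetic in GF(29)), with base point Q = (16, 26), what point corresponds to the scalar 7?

Double-and-add on 7 = (111)₂. Start with Q = (16, 26) for the leading 1-bit.
double: tangent at (16, 26): λ = (3·16² + 26)/(2·26) ≡ 11/23. 23⁻¹ ≡ 24 (mod 29) since 23·24 = 552 ≡ 1, so λ ≡ 11·24 ≡ 3.
  x = λ² - 16 - 16 = 9 - 32 ≡ 6; y = λ·(16 - 6) - 26 ≡ 4. → (6, 4)
add Q: (6, 4) + (16, 26). λ = (26 - 4)/(16 - 6) ≡ 22/10 mod 29. 10⁻¹ ≡ 3 (mod 29), so λ ≡ 8.
  x = λ² - 6 - 16 = 64 - 22 ≡ 13; y = λ·(6 - 13) - 4 ≡ 27. → (13, 27)
double: tangent at (13, 27): λ = (3·13² + 26)/(2·27) ≡ 11/25. 25⁻¹ ≡ 7 (mod 29) since 25·7 = 175 ≡ 1, so λ ≡ 11·7 ≡ 19.
  x = λ² - 13 - 13 = 361 - 26 ≡ 16; y = λ·(13 - 16) - 27 ≡ 3. → (16, 3)
add Q: (16, 3) + (16, 26): same x and y₁ ≡ -y₂, so the sum is ∞.

O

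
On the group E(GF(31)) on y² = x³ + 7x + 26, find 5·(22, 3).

(8, 6)

Write P = (22, 3).
Double-and-add on 5 = (101)₂. Start with P = (22, 3) for the leading 1-bit.
double: tangent at (22, 3): λ = (3·22² + 7)/(2·3) ≡ 2/6. 6⁻¹ ≡ 26 (mod 31) since 6·26 = 156 ≡ 1, so λ ≡ 2·26 ≡ 21.
  x = λ² - 22 - 22 = 441 - 44 ≡ 25; y = λ·(22 - 25) - 3 ≡ 27. → (25, 27)
double: tangent at (25, 27): λ = (3·25² + 7)/(2·27) ≡ 22/23. 23⁻¹ ≡ 27 (mod 31), so λ ≡ 22·27 ≡ 5.
  x = λ² - 25 - 25 = 25 - 50 ≡ 6; y = λ·(25 - 6) - 27 ≡ 6. → (6, 6)
add P: (6, 6) + (22, 3). λ = (3 - 6)/(22 - 6) ≡ 28/16 mod 31. 16⁻¹ ≡ 2 (mod 31), so λ ≡ 25.
  x = λ² - 6 - 22 = 625 - 28 ≡ 8; y = λ·(6 - 8) - 6 ≡ 6. → (8, 6)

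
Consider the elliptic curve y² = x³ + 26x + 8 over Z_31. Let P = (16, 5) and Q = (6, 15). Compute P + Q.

(10, 20)

(16, 5) + (6, 15). λ = (15 - 5)/(6 - 16) ≡ 10/21 mod 31. 21⁻¹ ≡ 3 (mod 31) since 21·3 = 63 ≡ 1, so λ ≡ 30.
  x = λ² - 16 - 6 = 900 - 22 ≡ 10; y = λ·(16 - 10) - 5 ≡ 20. → (10, 20)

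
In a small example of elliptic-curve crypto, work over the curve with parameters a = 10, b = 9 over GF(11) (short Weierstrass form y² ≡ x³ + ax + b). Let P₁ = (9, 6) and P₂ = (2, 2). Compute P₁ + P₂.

(1, 8)

(9, 6) + (2, 2). λ = (2 - 6)/(2 - 9) ≡ 7/4 mod 11. 4⁻¹ ≡ 3 (mod 11), so λ ≡ 10.
  x = λ² - 9 - 2 = 100 - 11 ≡ 1; y = λ·(9 - 1) - 6 ≡ 8. → (1, 8)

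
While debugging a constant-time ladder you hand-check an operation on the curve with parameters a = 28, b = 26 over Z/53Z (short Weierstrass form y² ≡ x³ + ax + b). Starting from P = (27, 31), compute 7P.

(27, 22)

Double-and-add on 7 = (111)₂. Start with P = (27, 31) for the leading 1-bit.
double: tangent at (27, 31): λ = (3·27² + 28)/(2·31) ≡ 42/9. 9⁻¹ ≡ 6 (mod 53), so λ ≡ 42·6 ≡ 40.
  x = λ² - 27 - 27 = 1600 - 54 ≡ 9; y = λ·(27 - 9) - 31 ≡ 0. → (9, 0)
add P: (9, 0) + (27, 31). λ = (31 - 0)/(27 - 9) ≡ 31/18 mod 53. 18⁻¹ ≡ 3 (mod 53) since 18·3 = 54 ≡ 1, so λ ≡ 40.
  x = λ² - 9 - 27 = 1600 - 36 ≡ 27; y = λ·(9 - 27) - 0 ≡ 22. → (27, 22)
double: tangent at (27, 22): λ = (3·27² + 28)/(2·22) ≡ 42/44. 44⁻¹ ≡ 47 (mod 53) since 44·47 = 2068 ≡ 1, so λ ≡ 42·47 ≡ 13.
  x = λ² - 27 - 27 = 169 - 54 ≡ 9; y = λ·(27 - 9) - 22 ≡ 0. → (9, 0)
add P: (9, 0) + (27, 31). λ = (31 - 0)/(27 - 9) ≡ 31/18 mod 53. 18⁻¹ ≡ 3 (mod 53) since 18·3 = 54 ≡ 1, so λ ≡ 40.
  x = λ² - 9 - 27 = 1600 - 36 ≡ 27; y = λ·(9 - 27) - 0 ≡ 22. → (27, 22)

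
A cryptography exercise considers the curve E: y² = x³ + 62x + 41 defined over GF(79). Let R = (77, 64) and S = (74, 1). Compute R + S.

(77, 64) + (74, 1). λ = (1 - 64)/(74 - 77) ≡ 16/76 mod 79. 76⁻¹ ≡ 26 (mod 79), so λ ≡ 21.
  x = λ² - 77 - 74 = 441 - 151 ≡ 53; y = λ·(77 - 53) - 64 ≡ 45. → (53, 45)

(53, 45)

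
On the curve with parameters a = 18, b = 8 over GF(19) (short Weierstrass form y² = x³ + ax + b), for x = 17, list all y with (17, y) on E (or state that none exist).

none

x³ + 18x + 8 = 5227 ≡ 2 (mod 19).
2 is a non-residue mod 19; no y exists.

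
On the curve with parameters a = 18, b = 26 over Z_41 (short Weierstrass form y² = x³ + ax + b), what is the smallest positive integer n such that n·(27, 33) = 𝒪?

2P: tangent at (27, 33): λ = (3·27² + 18)/(2·33) ≡ 32/25. 25⁻¹ ≡ 23 (mod 41) since 25·23 = 575 ≡ 1, so λ ≡ 32·23 ≡ 39.
  x = λ² - 27 - 27 = 1521 - 54 ≡ 32; y = λ·(27 - 32) - 33 ≡ 18. → (32, 18)
3P: (32, 18) + (27, 33). λ = (33 - 18)/(27 - 32) ≡ 15/36 mod 41. 36⁻¹ ≡ 8 (mod 41), so λ ≡ 38.
  x = λ² - 32 - 27 = 1444 - 59 ≡ 32; y = λ·(32 - 32) - 18 ≡ 23. → (32, 23)
4P: (32, 23) + (27, 33). λ = (33 - 23)/(27 - 32) ≡ 10/36 mod 41. 36⁻¹ ≡ 8 (mod 41), so λ ≡ 39.
  x = λ² - 32 - 27 = 1521 - 59 ≡ 27; y = λ·(32 - 27) - 23 ≡ 8. → (27, 8)
5P: (27, 8) + (27, 33): same x and y₁ ≡ -y₂, so the sum is 𝒪.
5P = 𝒪, so the order is 5.

5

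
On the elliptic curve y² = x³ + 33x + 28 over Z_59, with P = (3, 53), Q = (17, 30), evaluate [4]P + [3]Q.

First 4P:
Double-and-add on 4 = (100)₂. Start with P = (3, 53) for the leading 1-bit.
double: tangent at (3, 53): λ = (3·3² + 33)/(2·53) ≡ 1/47. 47⁻¹ ≡ 54 (mod 59), so λ ≡ 1·54 ≡ 54.
  x = λ² - 3 - 3 = 2916 - 6 ≡ 19; y = λ·(3 - 19) - 53 ≡ 27. → (19, 27)
double: tangent at (19, 27): λ = (3·19² + 33)/(2·27) ≡ 54/54. 54⁻¹ ≡ 47 (mod 59) since 54·47 = 2538 ≡ 1, so λ ≡ 54·47 ≡ 1.
  x = λ² - 19 - 19 = 1 - 38 ≡ 22; y = λ·(19 - 22) - 27 ≡ 29. → (22, 29)
4P = (22, 29).
Next 3Q:
Repeated addition: build up to 3Q.
2Q: tangent at (17, 30): λ = (3·17² + 33)/(2·30) ≡ 15/1. 1⁻¹ ≡ 1 (mod 59), so λ ≡ 15·1 ≡ 15.
  x = λ² - 17 - 17 = 225 - 34 ≡ 14; y = λ·(17 - 14) - 30 ≡ 15. → (14, 15)
3Q: (14, 15) + (17, 30). λ = (30 - 15)/(17 - 14) ≡ 15/3 mod 59. 3⁻¹ ≡ 20 (mod 59), so λ ≡ 5.
  x = λ² - 14 - 17 = 25 - 31 ≡ 53; y = λ·(14 - 53) - 15 ≡ 26. → (53, 26)
3Q = (53, 26).
Finally 4P + 3Q:
(22, 29) + (53, 26). λ = (26 - 29)/(53 - 22) ≡ 56/31 mod 59. 31⁻¹ ≡ 40 (mod 59), so λ ≡ 57.
  x = λ² - 22 - 53 = 3249 - 75 ≡ 47; y = λ·(22 - 47) - 29 ≡ 21. → (47, 21)

(47, 21)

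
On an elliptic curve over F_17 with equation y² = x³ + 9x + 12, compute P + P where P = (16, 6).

tangent at (16, 6): λ = (3·16² + 9)/(2·6) ≡ 12/12. 12⁻¹ ≡ 10 (mod 17), so λ ≡ 12·10 ≡ 1.
  x = λ² - 16 - 16 = 1 - 32 ≡ 3; y = λ·(16 - 3) - 6 ≡ 7. → (3, 7)

(3, 7)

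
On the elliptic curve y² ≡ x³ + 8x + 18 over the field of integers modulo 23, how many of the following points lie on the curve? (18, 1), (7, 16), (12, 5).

(18, 1): 1² ≡ 1, rhs ≡ 14 → off.
(7, 16): 16² ≡ 3, rhs ≡ 3 → on.
(12, 5): 5² ≡ 2, rhs ≡ 2 → on.

2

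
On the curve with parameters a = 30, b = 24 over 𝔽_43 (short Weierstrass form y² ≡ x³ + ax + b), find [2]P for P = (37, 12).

(37, 31)

tangent at (37, 12): λ = (3·37² + 30)/(2·12) ≡ 9/24. 24⁻¹ ≡ 9 (mod 43), so λ ≡ 9·9 ≡ 38.
  x = λ² - 37 - 37 = 1444 - 74 ≡ 37; y = λ·(37 - 37) - 12 ≡ 31. → (37, 31)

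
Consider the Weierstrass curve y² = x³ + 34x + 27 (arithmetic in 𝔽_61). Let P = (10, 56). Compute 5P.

Double-and-add on 5 = (101)₂. Start with P = (10, 56) for the leading 1-bit.
double: tangent at (10, 56): λ = (3·10² + 34)/(2·56) ≡ 29/51. 51⁻¹ ≡ 6 (mod 61) since 51·6 = 306 ≡ 1, so λ ≡ 29·6 ≡ 52.
  x = λ² - 10 - 10 = 2704 - 20 ≡ 0; y = λ·(10 - 0) - 56 ≡ 37. → (0, 37)
double: tangent at (0, 37): λ = (3·0² + 34)/(2·37) ≡ 34/13. 13⁻¹ ≡ 47 (mod 61), so λ ≡ 34·47 ≡ 12.
  x = λ² - 0 - 0 = 144 - 0 ≡ 22; y = λ·(0 - 22) - 37 ≡ 4. → (22, 4)
add P: (22, 4) + (10, 56). λ = (56 - 4)/(10 - 22) ≡ 52/49 mod 61. 49⁻¹ ≡ 5 (mod 61), so λ ≡ 16.
  x = λ² - 22 - 10 = 256 - 32 ≡ 41; y = λ·(22 - 41) - 4 ≡ 58. → (41, 58)

(41, 58)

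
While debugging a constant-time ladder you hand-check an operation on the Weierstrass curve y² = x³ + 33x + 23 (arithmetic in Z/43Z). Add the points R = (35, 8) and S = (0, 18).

(35, 8) + (0, 18). λ = (18 - 8)/(0 - 35) ≡ 10/8 mod 43. 8⁻¹ ≡ 27 (mod 43) since 8·27 = 216 ≡ 1, so λ ≡ 12.
  x = λ² - 35 - 0 = 144 - 35 ≡ 23; y = λ·(35 - 23) - 8 ≡ 7. → (23, 7)

(23, 7)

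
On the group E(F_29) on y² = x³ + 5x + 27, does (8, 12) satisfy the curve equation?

yes

y² = 12² ≡ 28; x³ + 5x + 27 = 579 ≡ 28 (mod 29). 28 = 28.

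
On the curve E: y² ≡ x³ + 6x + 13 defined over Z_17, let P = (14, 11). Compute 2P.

tangent at (14, 11): λ = (3·14² + 6)/(2·11) ≡ 16/5. 5⁻¹ ≡ 7 (mod 17) since 5·7 = 35 ≡ 1, so λ ≡ 16·7 ≡ 10.
  x = λ² - 14 - 14 = 100 - 28 ≡ 4; y = λ·(14 - 4) - 11 ≡ 4. → (4, 4)

(4, 4)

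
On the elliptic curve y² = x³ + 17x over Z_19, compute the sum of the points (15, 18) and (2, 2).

(7, 5)

(15, 18) + (2, 2). λ = (2 - 18)/(2 - 15) ≡ 3/6 mod 19. 6⁻¹ ≡ 16 (mod 19) since 6·16 = 96 ≡ 1, so λ ≡ 10.
  x = λ² - 15 - 2 = 100 - 17 ≡ 7; y = λ·(15 - 7) - 18 ≡ 5. → (7, 5)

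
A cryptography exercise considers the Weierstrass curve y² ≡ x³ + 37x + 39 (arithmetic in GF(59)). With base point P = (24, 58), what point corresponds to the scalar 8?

Repeated addition: build up to 8P.
2P: tangent at (24, 58): λ = (3·24² + 37)/(2·58) ≡ 54/57. 57⁻¹ ≡ 29 (mod 59) since 57·29 = 1653 ≡ 1, so λ ≡ 54·29 ≡ 32.
  x = λ² - 24 - 24 = 1024 - 48 ≡ 32; y = λ·(24 - 32) - 58 ≡ 40. → (32, 40)
3P: (32, 40) + (24, 58). λ = (58 - 40)/(24 - 32) ≡ 18/51 mod 59. 51⁻¹ ≡ 22 (mod 59), so λ ≡ 42.
  x = λ² - 32 - 24 = 1764 - 56 ≡ 56; y = λ·(32 - 56) - 40 ≡ 14. → (56, 14)
4P: (56, 14) + (24, 58). λ = (58 - 14)/(24 - 56) ≡ 44/27 mod 59. 27⁻¹ ≡ 35 (mod 59) since 27·35 = 945 ≡ 1, so λ ≡ 6.
  x = λ² - 56 - 24 = 36 - 80 ≡ 15; y = λ·(56 - 15) - 14 ≡ 55. → (15, 55)
5P: (15, 55) + (24, 58). λ = (58 - 55)/(24 - 15) ≡ 3/9 mod 59. 9⁻¹ ≡ 46 (mod 59) since 9·46 = 414 ≡ 1, so λ ≡ 20.
  x = λ² - 15 - 24 = 400 - 39 ≡ 7; y = λ·(15 - 7) - 55 ≡ 46. → (7, 46)
6P: (7, 46) + (24, 58). λ = (58 - 46)/(24 - 7) ≡ 12/17 mod 59. 17⁻¹ ≡ 7 (mod 59), so λ ≡ 25.
  x = λ² - 7 - 24 = 625 - 31 ≡ 4; y = λ·(7 - 4) - 46 ≡ 29. → (4, 29)
7P: (4, 29) + (24, 58). λ = (58 - 29)/(24 - 4) ≡ 29/20 mod 59. 20⁻¹ ≡ 3 (mod 59) since 20·3 = 60 ≡ 1, so λ ≡ 28.
  x = λ² - 4 - 24 = 784 - 28 ≡ 48; y = λ·(4 - 48) - 29 ≡ 37. → (48, 37)
8P: (48, 37) + (24, 58). λ = (58 - 37)/(24 - 48) ≡ 21/35 mod 59. 35⁻¹ ≡ 27 (mod 59) since 35·27 = 945 ≡ 1, so λ ≡ 36.
  x = λ² - 48 - 24 = 1296 - 72 ≡ 44; y = λ·(48 - 44) - 37 ≡ 48. → (44, 48)

(44, 48)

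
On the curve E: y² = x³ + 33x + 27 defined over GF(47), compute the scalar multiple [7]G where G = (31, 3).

(33, 39)

Repeated addition: build up to 7G.
2G: tangent at (31, 3): λ = (3·31² + 33)/(2·3) ≡ 2/6. 6⁻¹ ≡ 8 (mod 47), so λ ≡ 2·8 ≡ 16.
  x = λ² - 31 - 31 = 256 - 62 ≡ 6; y = λ·(31 - 6) - 3 ≡ 21. → (6, 21)
3G: (6, 21) + (31, 3). λ = (3 - 21)/(31 - 6) ≡ 29/25 mod 47. 25⁻¹ ≡ 32 (mod 47) since 25·32 = 800 ≡ 1, so λ ≡ 35.
  x = λ² - 6 - 31 = 1225 - 37 ≡ 13; y = λ·(6 - 13) - 21 ≡ 16. → (13, 16)
4G: (13, 16) + (31, 3). λ = (3 - 16)/(31 - 13) ≡ 34/18 mod 47. 18⁻¹ ≡ 34 (mod 47), so λ ≡ 28.
  x = λ² - 13 - 31 = 784 - 44 ≡ 35; y = λ·(13 - 35) - 16 ≡ 26. → (35, 26)
5G: (35, 26) + (31, 3). λ = (3 - 26)/(31 - 35) ≡ 24/43 mod 47. 43⁻¹ ≡ 35 (mod 47), so λ ≡ 41.
  x = λ² - 35 - 31 = 1681 - 66 ≡ 17; y = λ·(35 - 17) - 26 ≡ 7. → (17, 7)
6G: (17, 7) + (31, 3). λ = (3 - 7)/(31 - 17) ≡ 43/14 mod 47. 14⁻¹ ≡ 37 (mod 47), so λ ≡ 40.
  x = λ² - 17 - 31 = 1600 - 48 ≡ 1; y = λ·(17 - 1) - 7 ≡ 22. → (1, 22)
7G: (1, 22) + (31, 3). λ = (3 - 22)/(31 - 1) ≡ 28/30 mod 47. 30⁻¹ ≡ 11 (mod 47) since 30·11 = 330 ≡ 1, so λ ≡ 26.
  x = λ² - 1 - 31 = 676 - 32 ≡ 33; y = λ·(1 - 33) - 22 ≡ 39. → (33, 39)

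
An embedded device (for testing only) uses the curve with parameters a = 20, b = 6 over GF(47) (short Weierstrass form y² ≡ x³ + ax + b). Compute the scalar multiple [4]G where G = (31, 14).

(46, 28)

Repeated addition: build up to 4G.
2G: tangent at (31, 14): λ = (3·31² + 20)/(2·14) ≡ 36/28. 28⁻¹ ≡ 42 (mod 47) since 28·42 = 1176 ≡ 1, so λ ≡ 36·42 ≡ 8.
  x = λ² - 31 - 31 = 64 - 62 ≡ 2; y = λ·(31 - 2) - 14 ≡ 30. → (2, 30)
3G: (2, 30) + (31, 14). λ = (14 - 30)/(31 - 2) ≡ 31/29 mod 47. 29⁻¹ ≡ 13 (mod 47), so λ ≡ 27.
  x = λ² - 2 - 31 = 729 - 33 ≡ 38; y = λ·(2 - 38) - 30 ≡ 32. → (38, 32)
4G: (38, 32) + (31, 14). λ = (14 - 32)/(31 - 38) ≡ 29/40 mod 47. 40⁻¹ ≡ 20 (mod 47), so λ ≡ 16.
  x = λ² - 38 - 31 = 256 - 69 ≡ 46; y = λ·(38 - 46) - 32 ≡ 28. → (46, 28)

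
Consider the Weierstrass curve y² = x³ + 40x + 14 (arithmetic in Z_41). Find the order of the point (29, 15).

2P: tangent at (29, 15): λ = (3·29² + 40)/(2·15) ≡ 21/30. 30⁻¹ ≡ 26 (mod 41) since 30·26 = 780 ≡ 1, so λ ≡ 21·26 ≡ 13.
  x = λ² - 29 - 29 = 169 - 58 ≡ 29; y = λ·(29 - 29) - 15 ≡ 26. → (29, 26)
3P: (29, 26) + (29, 15): same x and y₁ ≡ -y₂, so the sum is the point at infinity.
3P = the point at infinity, so the order is 3.

3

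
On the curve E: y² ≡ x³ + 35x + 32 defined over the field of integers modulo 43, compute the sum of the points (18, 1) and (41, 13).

(5, 17)

(18, 1) + (41, 13). λ = (13 - 1)/(41 - 18) ≡ 12/23 mod 43. 23⁻¹ ≡ 15 (mod 43), so λ ≡ 8.
  x = λ² - 18 - 41 = 64 - 59 ≡ 5; y = λ·(18 - 5) - 1 ≡ 17. → (5, 17)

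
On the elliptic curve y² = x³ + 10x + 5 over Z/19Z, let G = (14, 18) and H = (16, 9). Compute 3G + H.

(14, 18)

First 3G:
Repeated addition: build up to 3G.
2G: tangent at (14, 18): λ = (3·14² + 10)/(2·18) ≡ 9/17. 17⁻¹ ≡ 9 (mod 19) since 17·9 = 153 ≡ 1, so λ ≡ 9·9 ≡ 5.
  x = λ² - 14 - 14 = 25 - 28 ≡ 16; y = λ·(14 - 16) - 18 ≡ 10. → (16, 10)
3G: (16, 10) + (14, 18). λ = (18 - 10)/(14 - 16) ≡ 8/17 mod 19. 17⁻¹ ≡ 9 (mod 19), so λ ≡ 15.
  x = λ² - 16 - 14 = 225 - 30 ≡ 5; y = λ·(16 - 5) - 10 ≡ 3. → (5, 3)
3G = (5, 3).
Finally 3G + H:
(5, 3) + (16, 9). λ = (9 - 3)/(16 - 5) ≡ 6/11 mod 19. 11⁻¹ ≡ 7 (mod 19), so λ ≡ 4.
  x = λ² - 5 - 16 = 16 - 21 ≡ 14; y = λ·(5 - 14) - 3 ≡ 18. → (14, 18)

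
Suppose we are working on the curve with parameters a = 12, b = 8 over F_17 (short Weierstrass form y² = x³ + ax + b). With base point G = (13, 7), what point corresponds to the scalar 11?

(13, 7)

Double-and-add on 11 = (1011)₂. Start with G = (13, 7) for the leading 1-bit.
double: tangent at (13, 7): λ = (3·13² + 12)/(2·7) ≡ 9/14. 14⁻¹ ≡ 11 (mod 17) since 14·11 = 154 ≡ 1, so λ ≡ 9·11 ≡ 14.
  x = λ² - 13 - 13 = 196 - 26 ≡ 0; y = λ·(13 - 0) - 7 ≡ 5. → (0, 5)
double: tangent at (0, 5): λ = (3·0² + 12)/(2·5) ≡ 12/10. 10⁻¹ ≡ 12 (mod 17) since 10·12 = 120 ≡ 1, so λ ≡ 12·12 ≡ 8.
  x = λ² - 0 - 0 = 64 - 0 ≡ 13; y = λ·(0 - 13) - 5 ≡ 10. → (13, 10)
add G: (13, 10) + (13, 7): same x and y₁ ≡ -y₂, so the sum is ∞.
double: ∞ + ∞ = ∞ (identity).
add G: ∞ + (13, 7) = (13, 7) (identity).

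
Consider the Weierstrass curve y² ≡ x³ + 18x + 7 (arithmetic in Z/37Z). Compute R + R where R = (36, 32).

(9, 26)

tangent at (36, 32): λ = (3·36² + 18)/(2·32) ≡ 21/27. 27⁻¹ ≡ 11 (mod 37), so λ ≡ 21·11 ≡ 9.
  x = λ² - 36 - 36 = 81 - 72 ≡ 9; y = λ·(36 - 9) - 32 ≡ 26. → (9, 26)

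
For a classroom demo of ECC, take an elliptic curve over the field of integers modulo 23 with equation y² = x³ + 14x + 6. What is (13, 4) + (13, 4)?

tangent at (13, 4): λ = (3·13² + 14)/(2·4) ≡ 15/8. 8⁻¹ ≡ 3 (mod 23), so λ ≡ 15·3 ≡ 22.
  x = λ² - 13 - 13 = 484 - 26 ≡ 21; y = λ·(13 - 21) - 4 ≡ 4. → (21, 4)

(21, 4)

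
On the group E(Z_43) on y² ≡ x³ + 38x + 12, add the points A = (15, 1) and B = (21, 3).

(31, 8)

(15, 1) + (21, 3). λ = (3 - 1)/(21 - 15) ≡ 2/6 mod 43. 6⁻¹ ≡ 36 (mod 43), so λ ≡ 29.
  x = λ² - 15 - 21 = 841 - 36 ≡ 31; y = λ·(15 - 31) - 1 ≡ 8. → (31, 8)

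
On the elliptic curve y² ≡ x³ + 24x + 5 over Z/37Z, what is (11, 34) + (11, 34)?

(22, 28)

tangent at (11, 34): λ = (3·11² + 24)/(2·34) ≡ 17/31. 31⁻¹ ≡ 6 (mod 37) since 31·6 = 186 ≡ 1, so λ ≡ 17·6 ≡ 28.
  x = λ² - 11 - 11 = 784 - 22 ≡ 22; y = λ·(11 - 22) - 34 ≡ 28. → (22, 28)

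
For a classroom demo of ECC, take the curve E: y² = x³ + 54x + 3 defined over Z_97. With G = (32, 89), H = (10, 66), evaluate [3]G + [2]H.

(10, 31)

First 3G:
Repeated addition: build up to 3G.
2G: tangent at (32, 89): λ = (3·32² + 54)/(2·89) ≡ 22/81. 81⁻¹ ≡ 6 (mod 97) since 81·6 = 486 ≡ 1, so λ ≡ 22·6 ≡ 35.
  x = λ² - 32 - 32 = 1225 - 64 ≡ 94; y = λ·(32 - 94) - 89 ≡ 69. → (94, 69)
3G: (94, 69) + (32, 89). λ = (89 - 69)/(32 - 94) ≡ 20/35 mod 97. 35⁻¹ ≡ 61 (mod 97), so λ ≡ 56.
  x = λ² - 94 - 32 = 3136 - 126 ≡ 3; y = λ·(94 - 3) - 69 ≡ 80. → (3, 80)
3G = (3, 80).
Next 2H:
Repeated addition: build up to 2H.
2H: tangent at (10, 66): λ = (3·10² + 54)/(2·66) ≡ 63/35. 35⁻¹ ≡ 61 (mod 97) since 35·61 = 2135 ≡ 1, so λ ≡ 63·61 ≡ 60.
  x = λ² - 10 - 10 = 3600 - 20 ≡ 88; y = λ·(10 - 88) - 66 ≡ 7. → (88, 7)
2H = (88, 7).
Finally 3G + 2H:
(3, 80) + (88, 7). λ = (7 - 80)/(88 - 3) ≡ 24/85 mod 97. 85⁻¹ ≡ 8 (mod 97) since 85·8 = 680 ≡ 1, so λ ≡ 95.
  x = λ² - 3 - 88 = 9025 - 91 ≡ 10; y = λ·(3 - 10) - 80 ≡ 31. → (10, 31)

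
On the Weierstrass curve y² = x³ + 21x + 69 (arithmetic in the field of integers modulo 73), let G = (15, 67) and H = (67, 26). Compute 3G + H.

(54, 29)

First 3G:
Repeated addition: build up to 3G.
2G: tangent at (15, 67): λ = (3·15² + 21)/(2·67) ≡ 39/61. 61⁻¹ ≡ 6 (mod 73), so λ ≡ 39·6 ≡ 15.
  x = λ² - 15 - 15 = 225 - 30 ≡ 49; y = λ·(15 - 49) - 67 ≡ 7. → (49, 7)
3G: (49, 7) + (15, 67). λ = (67 - 7)/(15 - 49) ≡ 60/39 mod 73. 39⁻¹ ≡ 15 (mod 73) since 39·15 = 585 ≡ 1, so λ ≡ 24.
  x = λ² - 49 - 15 = 576 - 64 ≡ 1; y = λ·(49 - 1) - 7 ≡ 50. → (1, 50)
3G = (1, 50).
Finally 3G + H:
(1, 50) + (67, 26). λ = (26 - 50)/(67 - 1) ≡ 49/66 mod 73. 66⁻¹ ≡ 52 (mod 73), so λ ≡ 66.
  x = λ² - 1 - 67 = 4356 - 68 ≡ 54; y = λ·(1 - 54) - 50 ≡ 29. → (54, 29)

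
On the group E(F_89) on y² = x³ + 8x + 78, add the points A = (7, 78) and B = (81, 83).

(7, 78) + (81, 83). λ = (83 - 78)/(81 - 7) ≡ 5/74 mod 89. 74⁻¹ ≡ 83 (mod 89), so λ ≡ 59.
  x = λ² - 7 - 81 = 3481 - 88 ≡ 11; y = λ·(7 - 11) - 78 ≡ 42. → (11, 42)

(11, 42)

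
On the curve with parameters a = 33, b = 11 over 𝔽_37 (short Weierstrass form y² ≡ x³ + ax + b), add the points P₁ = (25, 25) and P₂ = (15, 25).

(25, 25) + (15, 25). λ = (25 - 25)/(15 - 25) ≡ 0/27 mod 37. 27⁻¹ ≡ 11 (mod 37), so λ ≡ 0.
  x = λ² - 25 - 15 = 0 - 40 ≡ 34; y = λ·(25 - 34) - 25 ≡ 12. → (34, 12)

(34, 12)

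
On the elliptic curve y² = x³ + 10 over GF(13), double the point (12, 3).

(12, 10)

tangent at (12, 3): λ = (3·12² + 0)/(2·3) ≡ 3/6. 6⁻¹ ≡ 11 (mod 13) since 6·11 = 66 ≡ 1, so λ ≡ 3·11 ≡ 7.
  x = λ² - 12 - 12 = 49 - 24 ≡ 12; y = λ·(12 - 12) - 3 ≡ 10. → (12, 10)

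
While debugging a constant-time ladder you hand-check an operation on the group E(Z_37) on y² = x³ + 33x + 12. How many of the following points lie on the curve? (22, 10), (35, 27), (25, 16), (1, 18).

(22, 10): 10² ≡ 26, rhs ≡ 27 → off.
(35, 27): 27² ≡ 26, rhs ≡ 12 → off.
(25, 16): 16² ≡ 34, rhs ≡ 34 → on.
(1, 18): 18² ≡ 28, rhs ≡ 9 → off.

1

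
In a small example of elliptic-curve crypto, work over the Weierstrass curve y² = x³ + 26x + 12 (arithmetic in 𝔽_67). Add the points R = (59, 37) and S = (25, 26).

(59, 37) + (25, 26). λ = (26 - 37)/(25 - 59) ≡ 56/33 mod 67. 33⁻¹ ≡ 65 (mod 67), so λ ≡ 22.
  x = λ² - 59 - 25 = 484 - 84 ≡ 65; y = λ·(59 - 65) - 37 ≡ 32. → (65, 32)

(65, 32)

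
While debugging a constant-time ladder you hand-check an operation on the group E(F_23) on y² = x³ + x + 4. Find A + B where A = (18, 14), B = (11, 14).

(17, 9)

(18, 14) + (11, 14). λ = (14 - 14)/(11 - 18) ≡ 0/16 mod 23. 16⁻¹ ≡ 13 (mod 23), so λ ≡ 0.
  x = λ² - 18 - 11 = 0 - 29 ≡ 17; y = λ·(18 - 17) - 14 ≡ 9. → (17, 9)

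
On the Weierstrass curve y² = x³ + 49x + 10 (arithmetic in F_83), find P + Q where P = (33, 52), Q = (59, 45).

(33, 52) + (59, 45). λ = (45 - 52)/(59 - 33) ≡ 76/26 mod 83. 26⁻¹ ≡ 16 (mod 83), so λ ≡ 54.
  x = λ² - 33 - 59 = 2916 - 92 ≡ 2; y = λ·(33 - 2) - 52 ≡ 45. → (2, 45)

(2, 45)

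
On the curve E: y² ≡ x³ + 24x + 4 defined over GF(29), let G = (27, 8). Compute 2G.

tangent at (27, 8): λ = (3·27² + 24)/(2·8) ≡ 7/16. 16⁻¹ ≡ 20 (mod 29), so λ ≡ 7·20 ≡ 24.
  x = λ² - 27 - 27 = 576 - 54 ≡ 0; y = λ·(27 - 0) - 8 ≡ 2. → (0, 2)

(0, 2)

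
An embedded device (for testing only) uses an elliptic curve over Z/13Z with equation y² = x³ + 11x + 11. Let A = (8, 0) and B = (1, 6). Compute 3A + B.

First 3A:
Repeated addition: build up to 3A.
2A: (8, 0) + (8, 0): same x and y₁ ≡ -y₂, so the sum is the point at infinity.
3A: the point at infinity + (8, 0) = (8, 0) (identity).
3A = (8, 0).
Finally 3A + B:
(8, 0) + (1, 6). λ = (6 - 0)/(1 - 8) ≡ 6/6 mod 13. 6⁻¹ ≡ 11 (mod 13), so λ ≡ 1.
  x = λ² - 8 - 1 = 1 - 9 ≡ 5; y = λ·(8 - 5) - 0 ≡ 3. → (5, 3)

(5, 3)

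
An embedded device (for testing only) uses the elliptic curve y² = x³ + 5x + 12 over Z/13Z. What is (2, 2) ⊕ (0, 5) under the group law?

(10, 10)

(2, 2) + (0, 5). λ = (5 - 2)/(0 - 2) ≡ 3/11 mod 13. 11⁻¹ ≡ 6 (mod 13), so λ ≡ 5.
  x = λ² - 2 - 0 = 25 - 2 ≡ 10; y = λ·(2 - 10) - 2 ≡ 10. → (10, 10)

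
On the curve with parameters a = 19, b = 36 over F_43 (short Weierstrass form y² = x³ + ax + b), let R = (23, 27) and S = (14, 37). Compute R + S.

(29, 37)

(23, 27) + (14, 37). λ = (37 - 27)/(14 - 23) ≡ 10/34 mod 43. 34⁻¹ ≡ 19 (mod 43) since 34·19 = 646 ≡ 1, so λ ≡ 18.
  x = λ² - 23 - 14 = 324 - 37 ≡ 29; y = λ·(23 - 29) - 27 ≡ 37. → (29, 37)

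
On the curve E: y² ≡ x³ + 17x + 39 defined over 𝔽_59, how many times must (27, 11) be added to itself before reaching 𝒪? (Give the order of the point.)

2P: tangent at (27, 11): λ = (3·27² + 17)/(2·11) ≡ 21/22. 22⁻¹ ≡ 51 (mod 59) since 22·51 = 1122 ≡ 1, so λ ≡ 21·51 ≡ 9.
  x = λ² - 27 - 27 = 81 - 54 ≡ 27; y = λ·(27 - 27) - 11 ≡ 48. → (27, 48)
3P: (27, 48) + (27, 11): same x and y₁ ≡ -y₂, so the sum is 𝒪.
3P = 𝒪, so the order is 3.

3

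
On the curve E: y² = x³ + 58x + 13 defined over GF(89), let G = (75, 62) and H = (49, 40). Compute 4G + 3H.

(68, 6)

First 4G:
Double-and-add on 4 = (100)₂. Start with G = (75, 62) for the leading 1-bit.
double: tangent at (75, 62): λ = (3·75² + 58)/(2·62) ≡ 23/35. 35⁻¹ ≡ 28 (mod 89), so λ ≡ 23·28 ≡ 21.
  x = λ² - 75 - 75 = 441 - 150 ≡ 24; y = λ·(75 - 24) - 62 ≡ 30. → (24, 30)
double: tangent at (24, 30): λ = (3·24² + 58)/(2·30) ≡ 6/60. 60⁻¹ ≡ 46 (mod 89), so λ ≡ 6·46 ≡ 9.
  x = λ² - 24 - 24 = 81 - 48 ≡ 33; y = λ·(24 - 33) - 30 ≡ 67. → (33, 67)
4G = (33, 67).
Next 3H:
Repeated addition: build up to 3H.
2H: tangent at (49, 40): λ = (3·49² + 58)/(2·40) ≡ 52/80. 80⁻¹ ≡ 79 (mod 89), so λ ≡ 52·79 ≡ 14.
  x = λ² - 49 - 49 = 196 - 98 ≡ 9; y = λ·(49 - 9) - 40 ≡ 75. → (9, 75)
3H: (9, 75) + (49, 40). λ = (40 - 75)/(49 - 9) ≡ 54/40 mod 89. 40⁻¹ ≡ 69 (mod 89) since 40·69 = 2760 ≡ 1, so λ ≡ 77.
  x = λ² - 9 - 49 = 5929 - 58 ≡ 86; y = λ·(9 - 86) - 75 ≡ 48. → (86, 48)
3H = (86, 48).
Finally 4G + 3H:
(33, 67) + (86, 48). λ = (48 - 67)/(86 - 33) ≡ 70/53 mod 89. 53⁻¹ ≡ 42 (mod 89) since 53·42 = 2226 ≡ 1, so λ ≡ 3.
  x = λ² - 33 - 86 = 9 - 119 ≡ 68; y = λ·(33 - 68) - 67 ≡ 6. → (68, 6)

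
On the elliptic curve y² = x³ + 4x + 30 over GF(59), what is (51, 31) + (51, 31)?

tangent at (51, 31): λ = (3·51² + 4)/(2·31) ≡ 19/3. 3⁻¹ ≡ 20 (mod 59) since 3·20 = 60 ≡ 1, so λ ≡ 19·20 ≡ 26.
  x = λ² - 51 - 51 = 676 - 102 ≡ 43; y = λ·(51 - 43) - 31 ≡ 0. → (43, 0)

(43, 0)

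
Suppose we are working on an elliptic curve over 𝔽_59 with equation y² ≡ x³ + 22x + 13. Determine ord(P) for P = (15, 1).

3

2P: tangent at (15, 1): λ = (3·15² + 22)/(2·1) ≡ 48/2. 2⁻¹ ≡ 30 (mod 59) since 2·30 = 60 ≡ 1, so λ ≡ 48·30 ≡ 24.
  x = λ² - 15 - 15 = 576 - 30 ≡ 15; y = λ·(15 - 15) - 1 ≡ 58. → (15, 58)
3P: (15, 58) + (15, 1): same x and y₁ ≡ -y₂, so the sum is the point at infinity.
3P = the point at infinity, so the order is 3.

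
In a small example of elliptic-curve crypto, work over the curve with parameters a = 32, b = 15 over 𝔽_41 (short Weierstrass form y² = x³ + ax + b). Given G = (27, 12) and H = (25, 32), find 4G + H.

(15, 4)

First 4G:
Repeated addition: build up to 4G.
2G: tangent at (27, 12): λ = (3·27² + 32)/(2·12) ≡ 5/24. 24⁻¹ ≡ 12 (mod 41), so λ ≡ 5·12 ≡ 19.
  x = λ² - 27 - 27 = 361 - 54 ≡ 20; y = λ·(27 - 20) - 12 ≡ 39. → (20, 39)
3G: (20, 39) + (27, 12). λ = (12 - 39)/(27 - 20) ≡ 14/7 mod 41. 7⁻¹ ≡ 6 (mod 41), so λ ≡ 2.
  x = λ² - 20 - 27 = 4 - 47 ≡ 39; y = λ·(20 - 39) - 39 ≡ 5. → (39, 5)
4G: (39, 5) + (27, 12). λ = (12 - 5)/(27 - 39) ≡ 7/29 mod 41. 29⁻¹ ≡ 17 (mod 41) since 29·17 = 493 ≡ 1, so λ ≡ 37.
  x = λ² - 39 - 27 = 1369 - 66 ≡ 32; y = λ·(39 - 32) - 5 ≡ 8. → (32, 8)
4G = (32, 8).
Finally 4G + H:
(32, 8) + (25, 32). λ = (32 - 8)/(25 - 32) ≡ 24/34 mod 41. 34⁻¹ ≡ 35 (mod 41) since 34·35 = 1190 ≡ 1, so λ ≡ 20.
  x = λ² - 32 - 25 = 400 - 57 ≡ 15; y = λ·(32 - 15) - 8 ≡ 4. → (15, 4)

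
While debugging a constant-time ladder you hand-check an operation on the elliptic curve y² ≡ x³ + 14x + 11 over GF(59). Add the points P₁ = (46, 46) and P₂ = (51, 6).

(46, 46) + (51, 6). λ = (6 - 46)/(51 - 46) ≡ 19/5 mod 59. 5⁻¹ ≡ 12 (mod 59) since 5·12 = 60 ≡ 1, so λ ≡ 51.
  x = λ² - 46 - 51 = 2601 - 97 ≡ 26; y = λ·(46 - 26) - 46 ≡ 30. → (26, 30)

(26, 30)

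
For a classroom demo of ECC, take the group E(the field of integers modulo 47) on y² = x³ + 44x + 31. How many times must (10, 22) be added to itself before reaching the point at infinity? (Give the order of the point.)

2P: tangent at (10, 22): λ = (3·10² + 44)/(2·22) ≡ 15/44. 44⁻¹ ≡ 31 (mod 47), so λ ≡ 15·31 ≡ 42.
  x = λ² - 10 - 10 = 1764 - 20 ≡ 5; y = λ·(10 - 5) - 22 ≡ 0. → (5, 0)
3P: (5, 0) + (10, 22). λ = (22 - 0)/(10 - 5) ≡ 22/5 mod 47. 5⁻¹ ≡ 19 (mod 47), so λ ≡ 42.
  x = λ² - 5 - 10 = 1764 - 15 ≡ 10; y = λ·(5 - 10) - 0 ≡ 25. → (10, 25)
4P: (10, 25) + (10, 22): same x and y₁ ≡ -y₂, so the sum is the point at infinity.
4P = the point at infinity, so the order is 4.

4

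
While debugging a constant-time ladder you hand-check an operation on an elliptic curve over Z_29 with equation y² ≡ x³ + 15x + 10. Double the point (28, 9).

tangent at (28, 9): λ = (3·28² + 15)/(2·9) ≡ 18/18. 18⁻¹ ≡ 21 (mod 29), so λ ≡ 18·21 ≡ 1.
  x = λ² - 28 - 28 = 1 - 56 ≡ 3; y = λ·(28 - 3) - 9 ≡ 16. → (3, 16)

(3, 16)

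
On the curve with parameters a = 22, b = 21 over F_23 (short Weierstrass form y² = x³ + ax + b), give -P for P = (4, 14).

-(4, 14) = (4, -14 mod 23) = (4, 9).

(4, 9)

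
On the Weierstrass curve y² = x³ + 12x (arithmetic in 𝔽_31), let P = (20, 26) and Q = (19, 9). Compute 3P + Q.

(4, 22)

First 3P:
Repeated addition: build up to 3P.
2P: tangent at (20, 26): λ = (3·20² + 12)/(2·26) ≡ 3/21. 21⁻¹ ≡ 3 (mod 31), so λ ≡ 3·3 ≡ 9.
  x = λ² - 20 - 20 = 81 - 40 ≡ 10; y = λ·(20 - 10) - 26 ≡ 2. → (10, 2)
3P: (10, 2) + (20, 26). λ = (26 - 2)/(20 - 10) ≡ 24/10 mod 31. 10⁻¹ ≡ 28 (mod 31), so λ ≡ 21.
  x = λ² - 10 - 20 = 441 - 30 ≡ 8; y = λ·(10 - 8) - 2 ≡ 9. → (8, 9)
3P = (8, 9).
Finally 3P + Q:
(8, 9) + (19, 9). λ = (9 - 9)/(19 - 8) ≡ 0/11 mod 31. 11⁻¹ ≡ 17 (mod 31), so λ ≡ 0.
  x = λ² - 8 - 19 = 0 - 27 ≡ 4; y = λ·(8 - 4) - 9 ≡ 22. → (4, 22)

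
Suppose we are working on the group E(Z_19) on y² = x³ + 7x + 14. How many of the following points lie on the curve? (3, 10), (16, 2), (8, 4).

(3, 10): 10² ≡ 5, rhs ≡ 5 → on.
(16, 2): 2² ≡ 4, rhs ≡ 4 → on.
(8, 4): 4² ≡ 16, rhs ≡ 12 → off.

2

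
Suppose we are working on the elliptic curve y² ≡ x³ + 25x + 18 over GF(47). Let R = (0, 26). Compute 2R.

tangent at (0, 26): λ = (3·0² + 25)/(2·26) ≡ 25/5. 5⁻¹ ≡ 19 (mod 47) since 5·19 = 95 ≡ 1, so λ ≡ 25·19 ≡ 5.
  x = λ² - 0 - 0 = 25 - 0 ≡ 25; y = λ·(0 - 25) - 26 ≡ 37. → (25, 37)

(25, 37)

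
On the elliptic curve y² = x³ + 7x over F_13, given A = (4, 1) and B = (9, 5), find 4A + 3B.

First 4A:
Double-and-add on 4 = (100)₂. Start with A = (4, 1) for the leading 1-bit.
double: tangent at (4, 1): λ = (3·4² + 7)/(2·1) ≡ 3/2. 2⁻¹ ≡ 7 (mod 13) since 2·7 = 14 ≡ 1, so λ ≡ 3·7 ≡ 8.
  x = λ² - 4 - 4 = 64 - 8 ≡ 4; y = λ·(4 - 4) - 1 ≡ 12. → (4, 12)
double: tangent at (4, 12): λ = (3·4² + 7)/(2·12) ≡ 3/11. 11⁻¹ ≡ 6 (mod 13) since 11·6 = 66 ≡ 1, so λ ≡ 3·6 ≡ 5.
  x = λ² - 4 - 4 = 25 - 8 ≡ 4; y = λ·(4 - 4) - 12 ≡ 1. → (4, 1)
4A = (4, 1).
Next 3B:
Repeated addition: build up to 3B.
2B: tangent at (9, 5): λ = (3·9² + 7)/(2·5) ≡ 3/10. 10⁻¹ ≡ 4 (mod 13), so λ ≡ 3·4 ≡ 12.
  x = λ² - 9 - 9 = 144 - 18 ≡ 9; y = λ·(9 - 9) - 5 ≡ 8. → (9, 8)
3B: (9, 8) + (9, 5): same x and y₁ ≡ -y₂, so the sum is ∞.
3B = ∞.
Finally 4A + 3B:
(4, 1) + ∞ = (4, 1) (identity).

(4, 1)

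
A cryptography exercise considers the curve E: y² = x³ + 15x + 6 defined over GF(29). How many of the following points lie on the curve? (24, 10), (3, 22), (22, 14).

2

(24, 10): 10² ≡ 13, rhs ≡ 9 → off.
(3, 22): 22² ≡ 20, rhs ≡ 20 → on.
(22, 14): 14² ≡ 22, rhs ≡ 22 → on.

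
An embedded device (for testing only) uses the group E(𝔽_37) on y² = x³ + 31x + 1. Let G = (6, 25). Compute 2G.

(13, 14)

tangent at (6, 25): λ = (3·6² + 31)/(2·25) ≡ 28/13. 13⁻¹ ≡ 20 (mod 37), so λ ≡ 28·20 ≡ 5.
  x = λ² - 6 - 6 = 25 - 12 ≡ 13; y = λ·(6 - 13) - 25 ≡ 14. → (13, 14)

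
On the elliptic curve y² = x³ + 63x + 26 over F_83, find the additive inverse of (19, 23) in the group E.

-(19, 23) = (19, -23 mod 83) = (19, 60).

(19, 60)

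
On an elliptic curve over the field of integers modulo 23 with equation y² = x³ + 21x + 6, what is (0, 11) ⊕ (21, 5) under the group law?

(11, 2)

(0, 11) + (21, 5). λ = (5 - 11)/(21 - 0) ≡ 17/21 mod 23. 21⁻¹ ≡ 11 (mod 23) since 21·11 = 231 ≡ 1, so λ ≡ 3.
  x = λ² - 0 - 21 = 9 - 21 ≡ 11; y = λ·(0 - 11) - 11 ≡ 2. → (11, 2)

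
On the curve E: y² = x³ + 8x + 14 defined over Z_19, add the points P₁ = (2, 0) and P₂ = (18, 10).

(8, 1)

(2, 0) + (18, 10). λ = (10 - 0)/(18 - 2) ≡ 10/16 mod 19. 16⁻¹ ≡ 6 (mod 19), so λ ≡ 3.
  x = λ² - 2 - 18 = 9 - 20 ≡ 8; y = λ·(2 - 8) - 0 ≡ 1. → (8, 1)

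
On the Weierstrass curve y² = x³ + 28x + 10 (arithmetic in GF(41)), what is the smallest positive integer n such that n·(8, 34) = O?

2P: tangent at (8, 34): λ = (3·8² + 28)/(2·34) ≡ 15/27. 27⁻¹ ≡ 38 (mod 41), so λ ≡ 15·38 ≡ 37.
  x = λ² - 8 - 8 = 1369 - 16 ≡ 0; y = λ·(8 - 0) - 34 ≡ 16. → (0, 16)
3P: (0, 16) + (8, 34). λ = (34 - 16)/(8 - 0) ≡ 18/8 mod 41. 8⁻¹ ≡ 36 (mod 41), so λ ≡ 33.
  x = λ² - 0 - 8 = 1089 - 8 ≡ 15; y = λ·(0 - 15) - 16 ≡ 22. → (15, 22)
4P: (15, 22) + (8, 34). λ = (34 - 22)/(8 - 15) ≡ 12/34 mod 41. 34⁻¹ ≡ 35 (mod 41), so λ ≡ 10.
  x = λ² - 15 - 8 = 100 - 23 ≡ 36; y = λ·(15 - 36) - 22 ≡ 14. → (36, 14)
5P: (36, 14) + (8, 34). λ = (34 - 14)/(8 - 36) ≡ 20/13 mod 41. 13⁻¹ ≡ 19 (mod 41), so λ ≡ 11.
  x = λ² - 36 - 8 = 121 - 44 ≡ 36; y = λ·(36 - 36) - 14 ≡ 27. → (36, 27)
6P: (36, 27) + (8, 34). λ = (34 - 27)/(8 - 36) ≡ 7/13 mod 41. 13⁻¹ ≡ 19 (mod 41), so λ ≡ 10.
  x = λ² - 36 - 8 = 100 - 44 ≡ 15; y = λ·(36 - 15) - 27 ≡ 19. → (15, 19)
7P: (15, 19) + (8, 34). λ = (34 - 19)/(8 - 15) ≡ 15/34 mod 41. 34⁻¹ ≡ 35 (mod 41), so λ ≡ 33.
  x = λ² - 15 - 8 = 1089 - 23 ≡ 0; y = λ·(15 - 0) - 19 ≡ 25. → (0, 25)
8P: (0, 25) + (8, 34). λ = (34 - 25)/(8 - 0) ≡ 9/8 mod 41. 8⁻¹ ≡ 36 (mod 41), so λ ≡ 37.
  x = λ² - 0 - 8 = 1369 - 8 ≡ 8; y = λ·(0 - 8) - 25 ≡ 7. → (8, 7)
9P: (8, 7) + (8, 34): same x and y₁ ≡ -y₂, so the sum is O.
9P = O, so the order is 9.

9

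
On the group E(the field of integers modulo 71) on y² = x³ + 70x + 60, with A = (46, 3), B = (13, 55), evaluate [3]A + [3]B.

(27, 7)

First 3A:
Repeated addition: build up to 3A.
2A: tangent at (46, 3): λ = (3·46² + 70)/(2·3) ≡ 28/6. 6⁻¹ ≡ 12 (mod 71) since 6·12 = 72 ≡ 1, so λ ≡ 28·12 ≡ 52.
  x = λ² - 46 - 46 = 2704 - 92 ≡ 56; y = λ·(46 - 56) - 3 ≡ 45. → (56, 45)
3A: (56, 45) + (46, 3). λ = (3 - 45)/(46 - 56) ≡ 29/61 mod 71. 61⁻¹ ≡ 7 (mod 71) since 61·7 = 427 ≡ 1, so λ ≡ 61.
  x = λ² - 56 - 46 = 3721 - 102 ≡ 69; y = λ·(56 - 69) - 45 ≡ 14. → (69, 14)
3A = (69, 14).
Next 3B:
Repeated addition: build up to 3B.
2B: tangent at (13, 55): λ = (3·13² + 70)/(2·55) ≡ 9/39. 39⁻¹ ≡ 51 (mod 71), so λ ≡ 9·51 ≡ 33.
  x = λ² - 13 - 13 = 1089 - 26 ≡ 69; y = λ·(13 - 69) - 55 ≡ 14. → (69, 14)
3B: (69, 14) + (13, 55). λ = (55 - 14)/(13 - 69) ≡ 41/15 mod 71. 15⁻¹ ≡ 19 (mod 71) since 15·19 = 285 ≡ 1, so λ ≡ 69.
  x = λ² - 69 - 13 = 4761 - 82 ≡ 64; y = λ·(69 - 64) - 14 ≡ 47. → (64, 47)
3B = (64, 47).
Finally 3A + 3B:
(69, 14) + (64, 47). λ = (47 - 14)/(64 - 69) ≡ 33/66 mod 71. 66⁻¹ ≡ 14 (mod 71), so λ ≡ 36.
  x = λ² - 69 - 64 = 1296 - 133 ≡ 27; y = λ·(69 - 27) - 14 ≡ 7. → (27, 7)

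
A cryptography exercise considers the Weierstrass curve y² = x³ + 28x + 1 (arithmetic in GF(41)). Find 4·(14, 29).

Write G = (14, 29).
Double-and-add on 4 = (100)₂. Start with G = (14, 29) for the leading 1-bit.
double: tangent at (14, 29): λ = (3·14² + 28)/(2·29) ≡ 1/17. 17⁻¹ ≡ 29 (mod 41), so λ ≡ 1·29 ≡ 29.
  x = λ² - 14 - 14 = 841 - 28 ≡ 34; y = λ·(14 - 34) - 29 ≡ 6. → (34, 6)
double: tangent at (34, 6): λ = (3·34² + 28)/(2·6) ≡ 11/12. 12⁻¹ ≡ 24 (mod 41), so λ ≡ 11·24 ≡ 18.
  x = λ² - 34 - 34 = 324 - 68 ≡ 10; y = λ·(34 - 10) - 6 ≡ 16. → (10, 16)

(10, 16)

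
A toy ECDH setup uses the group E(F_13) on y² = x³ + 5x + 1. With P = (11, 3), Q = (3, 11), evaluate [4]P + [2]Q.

First 4P:
Repeated addition: build up to 4P.
2P: tangent at (11, 3): λ = (3·11² + 5)/(2·3) ≡ 4/6. 6⁻¹ ≡ 11 (mod 13), so λ ≡ 4·11 ≡ 5.
  x = λ² - 11 - 11 = 25 - 22 ≡ 3; y = λ·(11 - 3) - 3 ≡ 11. → (3, 11)
3P: (3, 11) + (11, 3). λ = (3 - 11)/(11 - 3) ≡ 5/8 mod 13. 8⁻¹ ≡ 5 (mod 13) since 8·5 = 40 ≡ 1, so λ ≡ 12.
  x = λ² - 3 - 11 = 144 - 14 ≡ 0; y = λ·(3 - 0) - 11 ≡ 12. → (0, 12)
4P: (0, 12) + (11, 3). λ = (3 - 12)/(11 - 0) ≡ 4/11 mod 13. 11⁻¹ ≡ 6 (mod 13) since 11·6 = 66 ≡ 1, so λ ≡ 11.
  x = λ² - 0 - 11 = 121 - 11 ≡ 6; y = λ·(0 - 6) - 12 ≡ 0. → (6, 0)
4P = (6, 0).
Next 2Q:
Repeated addition: build up to 2Q.
2Q: tangent at (3, 11): λ = (3·3² + 5)/(2·11) ≡ 6/9. 9⁻¹ ≡ 3 (mod 13), so λ ≡ 6·3 ≡ 5.
  x = λ² - 3 - 3 = 25 - 6 ≡ 6; y = λ·(3 - 6) - 11 ≡ 0. → (6, 0)
2Q = (6, 0).
Finally 4P + 2Q:
(6, 0) + (6, 0): same x and y₁ ≡ -y₂, so the sum is ∞.

O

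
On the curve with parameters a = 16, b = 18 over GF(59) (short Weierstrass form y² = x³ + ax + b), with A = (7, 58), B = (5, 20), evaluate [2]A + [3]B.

(6, 25)

First 2A:
Repeated addition: build up to 2A.
2A: tangent at (7, 58): λ = (3·7² + 16)/(2·58) ≡ 45/57. 57⁻¹ ≡ 29 (mod 59), so λ ≡ 45·29 ≡ 7.
  x = λ² - 7 - 7 = 49 - 14 ≡ 35; y = λ·(7 - 35) - 58 ≡ 41. → (35, 41)
2A = (35, 41).
Next 3B:
Repeated addition: build up to 3B.
2B: tangent at (5, 20): λ = (3·5² + 16)/(2·20) ≡ 32/40. 40⁻¹ ≡ 31 (mod 59), so λ ≡ 32·31 ≡ 48.
  x = λ² - 5 - 5 = 2304 - 10 ≡ 52; y = λ·(5 - 52) - 20 ≡ 25. → (52, 25)
3B: (52, 25) + (5, 20). λ = (20 - 25)/(5 - 52) ≡ 54/12 mod 59. 12⁻¹ ≡ 5 (mod 59), so λ ≡ 34.
  x = λ² - 52 - 5 = 1156 - 57 ≡ 37; y = λ·(52 - 37) - 25 ≡ 13. → (37, 13)
3B = (37, 13).
Finally 2A + 3B:
(35, 41) + (37, 13). λ = (13 - 41)/(37 - 35) ≡ 31/2 mod 59. 2⁻¹ ≡ 30 (mod 59) since 2·30 = 60 ≡ 1, so λ ≡ 45.
  x = λ² - 35 - 37 = 2025 - 72 ≡ 6; y = λ·(35 - 6) - 41 ≡ 25. → (6, 25)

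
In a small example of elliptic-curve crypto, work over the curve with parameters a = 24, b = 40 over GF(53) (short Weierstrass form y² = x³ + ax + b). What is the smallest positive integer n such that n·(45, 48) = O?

2P: tangent at (45, 48): λ = (3·45² + 24)/(2·48) ≡ 4/43. 43⁻¹ ≡ 37 (mod 53) since 43·37 = 1591 ≡ 1, so λ ≡ 4·37 ≡ 42.
  x = λ² - 45 - 45 = 1764 - 90 ≡ 31; y = λ·(45 - 31) - 48 ≡ 10. → (31, 10)
3P: (31, 10) + (45, 48). λ = (48 - 10)/(45 - 31) ≡ 38/14 mod 53. 14⁻¹ ≡ 19 (mod 53), so λ ≡ 33.
  x = λ² - 31 - 45 = 1089 - 76 ≡ 6; y = λ·(31 - 6) - 10 ≡ 20. → (6, 20)
4P: (6, 20) + (45, 48). λ = (48 - 20)/(45 - 6) ≡ 28/39 mod 53. 39⁻¹ ≡ 34 (mod 53) since 39·34 = 1326 ≡ 1, so λ ≡ 51.
  x = λ² - 6 - 45 = 2601 - 51 ≡ 6; y = λ·(6 - 6) - 20 ≡ 33. → (6, 33)
5P: (6, 33) + (45, 48). λ = (48 - 33)/(45 - 6) ≡ 15/39 mod 53. 39⁻¹ ≡ 34 (mod 53) since 39·34 = 1326 ≡ 1, so λ ≡ 33.
  x = λ² - 6 - 45 = 1089 - 51 ≡ 31; y = λ·(6 - 31) - 33 ≡ 43. → (31, 43)
6P: (31, 43) + (45, 48). λ = (48 - 43)/(45 - 31) ≡ 5/14 mod 53. 14⁻¹ ≡ 19 (mod 53), so λ ≡ 42.
  x = λ² - 31 - 45 = 1764 - 76 ≡ 45; y = λ·(31 - 45) - 43 ≡ 5. → (45, 5)
7P: (45, 5) + (45, 48): same x and y₁ ≡ -y₂, so the sum is O.
7P = O, so the order is 7.

7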